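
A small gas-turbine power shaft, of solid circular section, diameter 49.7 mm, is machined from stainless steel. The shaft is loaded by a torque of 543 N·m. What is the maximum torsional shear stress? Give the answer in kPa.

J = πd⁴/32 = π(0.0497)⁴/32 = 5.990×10^-7 m⁴.
τ_max = T·r/J = 543.0 × 0.0249 / 5.990×10^-7 = 2.253×10^7 Pa.

22500 kPa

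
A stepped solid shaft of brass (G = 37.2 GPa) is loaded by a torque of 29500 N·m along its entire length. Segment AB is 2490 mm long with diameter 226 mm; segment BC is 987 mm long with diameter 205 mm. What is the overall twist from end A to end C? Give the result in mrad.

J_AB = π(0.226)⁴/32 = 2.56×10^-4 m⁴; J_BC = π(0.205)⁴/32 = 1.73×10^-4 m⁴.
θ = (T/G)·Σ L_i/J_i = (29500/37.2×10⁹)·(2.49/2.56×10^-4 + 0.987/1.73×10^-4) = 0.01222 rad.

12.2 mrad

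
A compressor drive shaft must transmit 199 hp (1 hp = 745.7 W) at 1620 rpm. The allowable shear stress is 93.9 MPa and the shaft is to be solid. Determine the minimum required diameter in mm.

ω = 2π·1620/60 = 169.6 rad/s, so T = P/ω = 199×745.7 / 169.6 = 874.7 N·m.
For a solid shaft τ_max = 16T/(πd³), so d = (16T/(π τ_allow))^(1/3) = (16·874.7/(π·9.39×10^7))^(1/3) = 0.03620 m.

36.2 mm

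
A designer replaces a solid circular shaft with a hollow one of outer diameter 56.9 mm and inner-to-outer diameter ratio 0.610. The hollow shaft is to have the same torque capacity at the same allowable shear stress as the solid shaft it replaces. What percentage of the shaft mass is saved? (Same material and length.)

Equal τ_max and T ⇒ the solid shaft needs d_s³ = d_o³(1−k⁴), so d_s = 56.9·(1−0.610⁴)^(1/3) = 54.14 mm.
Area ratio A_h/A_s = d_o²(1−k²)/d_s² = (1−k²)/(1−k⁴)^(2/3) = 0.6935.
Mass saving = 1 − 0.6935 = 30.7 %.

30.7 %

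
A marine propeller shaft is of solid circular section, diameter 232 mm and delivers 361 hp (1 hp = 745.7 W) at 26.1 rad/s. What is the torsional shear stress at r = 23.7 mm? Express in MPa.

0.859 MPa

ω = 26.1 rad/s, so T = P/ω = 361×745.7 / 26.10 = 10310 N·m.
J = πd⁴/32 = π(0.232)⁴/32 = 2.844×10^-4 m⁴.
Shear stress varies linearly with radius: τ = T·r/J = 10310 × 0.0237 / 2.844×10^-4 = 8.595×10^5 Pa.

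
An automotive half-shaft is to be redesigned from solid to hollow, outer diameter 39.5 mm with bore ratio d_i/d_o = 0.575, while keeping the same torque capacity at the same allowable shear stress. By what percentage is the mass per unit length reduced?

Equal τ_max and T ⇒ the solid shaft needs d_s³ = d_o³(1−k⁴), so d_s = 39.5·(1−0.575⁴)^(1/3) = 38.00 mm.
Area ratio A_h/A_s = d_o²(1−k²)/d_s² = (1−k²)/(1−k⁴)^(2/3) = 0.7231.
Mass saving = 1 − 0.7231 = 27.7 %.

27.7 %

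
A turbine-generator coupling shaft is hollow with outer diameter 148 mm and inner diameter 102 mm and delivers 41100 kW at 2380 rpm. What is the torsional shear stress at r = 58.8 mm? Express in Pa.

ω = 2π·2380/60 = 249.2 rad/s, so T = P/ω = 41100×10³ / 249.2 = 164900 N·m.
J = π(d_o⁴ − d_i⁴)/32 = π(0.148⁴ − 0.102⁴)/32 = 3.648×10^-5 m⁴.
Shear stress varies linearly with radius: τ = T·r/J = 164900 × 0.0588 / 3.648×10^-5 = 2.658×10^8 Pa.

2.66e8 Pa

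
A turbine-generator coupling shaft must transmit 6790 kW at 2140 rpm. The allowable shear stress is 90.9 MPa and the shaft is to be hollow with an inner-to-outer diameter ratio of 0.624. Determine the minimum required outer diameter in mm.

ω = 2π·2140/60 = 224.1 rad/s, so T = P/ω = 6790×10³ / 224.1 = 30300 N·m.
For a hollow shaft with d_i/d_o = 0.624: τ_max = 16T/(π d_o³ (1−k⁴)), so d_o = [16T/(π τ_allow (1−k⁴))]^(1/3) = [16·30300/(π·9.09×10^7·0.8484)]^(1/3) = 0.1260 m.

126 mm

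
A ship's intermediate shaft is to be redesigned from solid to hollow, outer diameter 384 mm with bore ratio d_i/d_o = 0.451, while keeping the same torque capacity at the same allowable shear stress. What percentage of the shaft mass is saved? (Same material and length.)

Equal τ_max and T ⇒ the solid shaft needs d_s³ = d_o³(1−k⁴), so d_s = 384·(1−0.451⁴)^(1/3) = 378.6 mm.
Area ratio A_h/A_s = d_o²(1−k²)/d_s² = (1−k²)/(1−k⁴)^(2/3) = 0.8194.
Mass saving = 1 − 0.8194 = 18.1 %.

18.1 %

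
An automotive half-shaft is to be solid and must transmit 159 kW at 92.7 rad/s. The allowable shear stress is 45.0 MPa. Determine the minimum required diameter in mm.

ω = 92.7 rad/s, so T = P/ω = 159×10³ / 92.70 = 1715 N·m.
For a solid shaft τ_max = 16T/(πd³), so d = (16T/(π τ_allow))^(1/3) = (16·1715/(π·4.50×10^7))^(1/3) = 0.05790 m.

57.9 mm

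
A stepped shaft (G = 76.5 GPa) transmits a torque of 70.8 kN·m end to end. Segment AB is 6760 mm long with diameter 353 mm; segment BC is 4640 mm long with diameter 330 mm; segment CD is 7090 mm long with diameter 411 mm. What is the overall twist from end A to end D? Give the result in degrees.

0.581°

J_AB = π(0.353)⁴/32 = 1.52×10^-3 m⁴; J_BC = π(0.330)⁴/32 = 1.16×10^-3 m⁴; J_CD = π(0.411)⁴/32 = 2.80×10^-3 m⁴.
θ = (T/G)·Σ L_i/J_i = (70800/76.5×10⁹)·(6.76/1.52×10^-3 + 4.64/1.16×10^-3 + 7.09/2.80×10^-3) = 0.01013 rad.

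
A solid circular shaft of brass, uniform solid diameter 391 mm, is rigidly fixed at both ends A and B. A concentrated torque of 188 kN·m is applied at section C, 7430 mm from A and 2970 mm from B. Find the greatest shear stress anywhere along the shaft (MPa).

With uniform GJ and both ends fixed, compatibility θ_AC = θ_CB gives T_A·a = T_B·b, together with T_A + T_B = T₀.
T_A = T₀·b/(a+b) = 188000·2970/10400 = 53690 N·m; T_B = 134300 N·m.
τ in each portion: τ_AC = 4.57×10^6 Pa, τ_CB = 1.14×10^7 Pa; maximum is in CB.
τ_max = T_CB·r/J = 134300·0.196/2.29×10^-3 = 1.144×10^7 Pa.

11.4 MPa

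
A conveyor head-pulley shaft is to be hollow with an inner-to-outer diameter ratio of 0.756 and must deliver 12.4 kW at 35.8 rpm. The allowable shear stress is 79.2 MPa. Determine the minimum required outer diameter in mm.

68.1 mm

ω = 2π·35.8/60 = 3.749 rad/s, so T = P/ω = 12.4×10³ / 3.749 = 3308 N·m.
For a hollow shaft with d_i/d_o = 0.756: τ_max = 16T/(π d_o³ (1−k⁴)), so d_o = [16T/(π τ_allow (1−k⁴))]^(1/3) = [16·3308/(π·7.92×10^7·0.6733)]^(1/3) = 0.06810 m.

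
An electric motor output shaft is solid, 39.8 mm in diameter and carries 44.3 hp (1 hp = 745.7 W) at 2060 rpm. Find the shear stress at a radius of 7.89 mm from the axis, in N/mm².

ω = 2π·2060/60 = 215.7 rad/s, so T = P/ω = 44.3×745.7 / 215.7 = 153.1 N·m.
J = πd⁴/32 = π(0.0398)⁴/32 = 2.463×10^-7 m⁴.
Shear stress varies linearly with radius: τ = T·r/J = 153.1 × 0.00789 / 2.463×10^-7 = 4.905×10^6 Pa.

4.90 N/mm²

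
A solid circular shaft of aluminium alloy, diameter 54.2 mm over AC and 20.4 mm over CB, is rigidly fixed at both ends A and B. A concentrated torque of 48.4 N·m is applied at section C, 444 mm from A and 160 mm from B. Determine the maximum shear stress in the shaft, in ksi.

0.222 ksi

Compatibility: T_A·a/J_AC = T_B·b/J_CB with T_A + T_B = T₀.
J_AC = 8.47×10^-7 m⁴, J_CB = 1.70×10^-8 m⁴, so T_A = T₀·(J_AC/a)/((J_AC/a)+(J_CB/b)) = 45.85 N·m, T_B = 2.553 N·m.
τ in each portion: τ_AC = 1.47×10^6 Pa, τ_CB = 1.53×10^6 Pa; maximum is in CB.
τ_max = T_CB·r/J = 2.553·0.0102/1.70×10^-8 = 1.532×10^6 Pa.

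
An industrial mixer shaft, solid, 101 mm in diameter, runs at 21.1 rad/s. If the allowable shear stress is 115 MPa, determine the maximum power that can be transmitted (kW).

491 kW

J = πd⁴/32 = π(0.101)⁴/32 = 1.022×10^-5 m⁴.
T_max = τ_allow·J/r = 1.15×10^8 × 1.022×10^-5 / 0.0505 = 23260 N·m.
ω = 21.1 rad/s, so P_max = T_max·ω = 4.909×10^5 W.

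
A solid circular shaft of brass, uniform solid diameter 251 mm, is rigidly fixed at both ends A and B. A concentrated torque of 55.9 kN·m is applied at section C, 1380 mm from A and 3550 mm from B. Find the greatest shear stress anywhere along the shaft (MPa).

13.0 MPa

With uniform GJ and both ends fixed, compatibility θ_AC = θ_CB gives T_A·a = T_B·b, together with T_A + T_B = T₀.
T_A = T₀·b/(a+b) = 55900·3550/4930 = 40250 N·m; T_B = 15650 N·m.
τ in each portion: τ_AC = 1.30×10^7 Pa, τ_CB = 5.04×10^6 Pa; maximum is in AC.
τ_max = T_AC·r/J = 40250·0.126/3.90×10^-4 = 1.296×10^7 Pa.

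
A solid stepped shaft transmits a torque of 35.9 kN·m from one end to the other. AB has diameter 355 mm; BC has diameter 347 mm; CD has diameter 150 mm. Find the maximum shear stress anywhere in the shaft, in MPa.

Under the same torque, τ_max = 16T/(πd³) is largest where d is smallest — segment CD (d = 150 mm).
τ_max = 16·35900/(π·(0.150)³) = 5.417×10^7 Pa.

54.2 MPa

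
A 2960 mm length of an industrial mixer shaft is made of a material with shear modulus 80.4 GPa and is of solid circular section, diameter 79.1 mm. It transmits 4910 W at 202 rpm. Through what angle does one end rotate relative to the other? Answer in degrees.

ω = 2π·202/60 = 21.15 rad/s, so T = P/ω = 4910 / 21.15 = 232.1 N·m.
J = πd⁴/32 = π(0.0791)⁴/32 = 3.843×10^-6 m⁴.
θ = T·L/(G·J) = 232.1 × 2.96 / (80.4×10⁹ × 3.843×10^-6) = 2.223×10^-3 rad.

0.127°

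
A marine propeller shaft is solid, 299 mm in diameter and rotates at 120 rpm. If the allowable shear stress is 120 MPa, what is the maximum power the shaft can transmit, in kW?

J = πd⁴/32 = π(0.299)⁴/32 = 7.847×10^-4 m⁴.
T_max = τ_allow·J/r = 1.20×10^8 × 7.847×10^-4 / 0.149 = 629800 N·m.
ω = 2π·120/60 = 12.57 rad/s, so P_max = T_max·ω = 7.915×10^6 W.

7910 kW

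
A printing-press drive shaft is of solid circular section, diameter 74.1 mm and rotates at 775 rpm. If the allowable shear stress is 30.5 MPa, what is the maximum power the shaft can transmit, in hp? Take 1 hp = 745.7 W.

J = πd⁴/32 = π(0.0741)⁴/32 = 2.960×10^-6 m⁴.
T_max = τ_allow·J/r = 3.05×10^7 × 2.960×10^-6 / 0.0370 = 2437 N·m.
ω = 2π·775/60 = 81.16 rad/s, so P_max = T_max·ω = 1.977×10^5 W.

265 hp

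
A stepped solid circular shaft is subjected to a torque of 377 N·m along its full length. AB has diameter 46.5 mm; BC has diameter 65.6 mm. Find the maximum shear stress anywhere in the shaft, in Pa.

Under the same torque, τ_max = 16T/(πd³) is largest where d is smallest — segment AB (d = 46.5 mm).
τ_max = 16·377.0/(π·(0.0465)³) = 1.910×10^7 Pa.

1.91e7 Pa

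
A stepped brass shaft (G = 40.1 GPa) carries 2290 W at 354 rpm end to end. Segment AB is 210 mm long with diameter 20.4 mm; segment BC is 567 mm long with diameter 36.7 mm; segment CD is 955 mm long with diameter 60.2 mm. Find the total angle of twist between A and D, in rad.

0.0251 rad

ω = 2π·354/60 = 37.07 rad/s, so T = P/ω = 2290 / 37.07 = 61.77 N·m.
J_AB = π(0.0204)⁴/32 = 1.70×10^-8 m⁴; J_BC = π(0.0367)⁴/32 = 1.78×10^-7 m⁴; J_CD = π(0.0602)⁴/32 = 1.29×10^-6 m⁴.
θ = (T/G)·Σ L_i/J_i = (61.77/40.1×10⁹)·(0.210/1.70×10^-8 + 0.567/1.78×10^-7 + 0.955/1.29×10^-6) = 0.02507 rad.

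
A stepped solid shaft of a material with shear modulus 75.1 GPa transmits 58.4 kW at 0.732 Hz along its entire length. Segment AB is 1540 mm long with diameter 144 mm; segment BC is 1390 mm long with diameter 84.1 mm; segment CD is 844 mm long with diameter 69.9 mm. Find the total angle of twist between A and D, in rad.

0.115 rad

ω = 2π·0.732 = 4.599 rad/s, so T = P/ω = 58.4×10³ / 4.599 = 12700 N·m.
J_AB = π(0.144)⁴/32 = 4.22×10^-5 m⁴; J_BC = π(0.0841)⁴/32 = 4.91×10^-6 m⁴; J_CD = π(0.0699)⁴/32 = 2.34×10^-6 m⁴.
θ = (T/G)·Σ L_i/J_i = (12700/75.1×10⁹)·(1.54/4.22×10^-5 + 1.39/4.91×10^-6 + 0.844/2.34×10^-6) = 0.1149 rad.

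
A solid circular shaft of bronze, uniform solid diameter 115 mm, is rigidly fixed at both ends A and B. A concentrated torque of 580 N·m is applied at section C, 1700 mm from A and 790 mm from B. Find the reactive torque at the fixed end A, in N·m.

With uniform GJ and both ends fixed, compatibility θ_AC = θ_CB gives T_A·a = T_B·b, together with T_A + T_B = T₀.
T_A = T₀·b/(a+b) = 580.0·790/2490 = 184.0 N·m; T_B = 396.0 N·m.

184 N·m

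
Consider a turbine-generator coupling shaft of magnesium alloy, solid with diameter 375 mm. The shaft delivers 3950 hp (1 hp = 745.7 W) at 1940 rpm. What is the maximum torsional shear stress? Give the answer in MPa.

1.40 MPa

ω = 2π·1940/60 = 203.2 rad/s, so T = P/ω = 3950×745.7 / 203.2 = 14500 N·m.
J = πd⁴/32 = π(0.375)⁴/32 = 1.941×10^-3 m⁴.
τ_max = T·r/J = 14500 × 0.188 / 1.941×10^-3 = 1.400×10^6 Pa.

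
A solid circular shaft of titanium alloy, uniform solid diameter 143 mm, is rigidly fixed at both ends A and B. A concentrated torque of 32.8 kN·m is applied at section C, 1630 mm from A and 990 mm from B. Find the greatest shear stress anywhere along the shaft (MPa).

With uniform GJ and both ends fixed, compatibility θ_AC = θ_CB gives T_A·a = T_B·b, together with T_A + T_B = T₀.
T_A = T₀·b/(a+b) = 32800·990/2620 = 12390 N·m; T_B = 20410 N·m.
τ in each portion: τ_AC = 2.16×10^7 Pa, τ_CB = 3.55×10^7 Pa; maximum is in CB.
τ_max = T_CB·r/J = 20410·0.0715/4.11×10^-5 = 3.554×10^7 Pa.

35.5 MPa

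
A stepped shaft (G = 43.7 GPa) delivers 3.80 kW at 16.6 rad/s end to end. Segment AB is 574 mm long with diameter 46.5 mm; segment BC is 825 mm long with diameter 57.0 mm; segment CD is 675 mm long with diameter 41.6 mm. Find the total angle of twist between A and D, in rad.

0.0227 rad

ω = 16.6 rad/s, so T = P/ω = 3.80×10³ / 16.60 = 228.9 N·m.
J_AB = π(0.0465)⁴/32 = 4.59×10^-7 m⁴; J_BC = π(0.0570)⁴/32 = 1.04×10^-6 m⁴; J_CD = π(0.0416)⁴/32 = 2.94×10^-7 m⁴.
θ = (T/G)·Σ L_i/J_i = (228.9/43.7×10⁹)·(0.574/4.59×10^-7 + 0.825/1.04×10^-6 + 0.675/2.94×10^-7) = 0.02275 rad.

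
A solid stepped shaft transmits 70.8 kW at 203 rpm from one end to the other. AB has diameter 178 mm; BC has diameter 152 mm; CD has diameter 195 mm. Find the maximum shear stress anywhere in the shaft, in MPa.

ω = 2π·203/60 = 21.26 rad/s, so T = P/ω = 70.8×10³ / 21.26 = 3330 N·m.
Under the same torque, τ_max = 16T/(πd³) is largest where d is smallest — segment BC (d = 152 mm).
τ_max = 16·3330/(π·(0.152)³) = 4.830×10^6 Pa.

4.83 MPa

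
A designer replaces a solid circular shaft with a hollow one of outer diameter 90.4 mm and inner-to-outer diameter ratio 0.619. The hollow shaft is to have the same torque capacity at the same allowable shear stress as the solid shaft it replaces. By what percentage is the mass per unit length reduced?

31.4 %

Equal τ_max and T ⇒ the solid shaft needs d_s³ = d_o³(1−k⁴), so d_s = 90.4·(1−0.619⁴)^(1/3) = 85.74 mm.
Area ratio A_h/A_s = d_o²(1−k²)/d_s² = (1−k²)/(1−k⁴)^(2/3) = 0.6857.
Mass saving = 1 − 0.6857 = 31.4 %.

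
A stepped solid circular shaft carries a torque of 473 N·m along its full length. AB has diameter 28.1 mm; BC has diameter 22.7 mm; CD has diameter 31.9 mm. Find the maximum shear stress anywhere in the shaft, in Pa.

Under the same torque, τ_max = 16T/(πd³) is largest where d is smallest — segment BC (d = 22.7 mm).
τ_max = 16·473.0/(π·(0.0227)³) = 2.059×10^8 Pa.

2.06e8 Pa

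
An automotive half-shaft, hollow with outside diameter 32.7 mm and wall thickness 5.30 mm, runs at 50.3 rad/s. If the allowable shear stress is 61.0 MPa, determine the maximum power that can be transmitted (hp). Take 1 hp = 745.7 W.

J = π(d_o⁴ − d_i⁴)/32 = π(0.0327⁴ − 0.0221⁴)/32 = 8.883×10^-8 m⁴.
T_max = τ_allow·J/r = 6.10×10^7 × 8.883×10^-8 / 0.0163 = 331.4 N·m.
ω = 50.3 rad/s, so P_max = T_max·ω = 1.667×10^4 W.

22.4 hp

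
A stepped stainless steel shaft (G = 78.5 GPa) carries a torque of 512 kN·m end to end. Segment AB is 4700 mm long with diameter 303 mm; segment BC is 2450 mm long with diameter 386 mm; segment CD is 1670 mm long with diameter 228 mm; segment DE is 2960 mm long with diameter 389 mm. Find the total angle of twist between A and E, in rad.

J_AB = π(0.303)⁴/32 = 8.28×10^-4 m⁴; J_BC = π(0.386)⁴/32 = 2.18×10^-3 m⁴; J_CD = π(0.228)⁴/32 = 2.65×10^-4 m⁴; J_DE = π(0.389)⁴/32 = 2.25×10^-3 m⁴.
θ = (T/G)·Σ L_i/J_i = (512000/78.5×10⁹)·(4.70/8.28×10^-4 + 2.45/2.18×10^-3 + 1.67/2.65×10^-4 + 2.96/2.25×10^-3) = 0.09402 rad.

0.0940 rad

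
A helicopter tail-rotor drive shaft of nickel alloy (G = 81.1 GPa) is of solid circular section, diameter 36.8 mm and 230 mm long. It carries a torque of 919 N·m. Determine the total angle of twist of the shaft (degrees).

0.829°

J = πd⁴/32 = π(0.0368)⁴/32 = 1.800×10^-7 m⁴.
θ = T·L/(G·J) = 919.0 × 0.230 / (81.1×10⁹ × 1.800×10^-7) = 0.01448 rad.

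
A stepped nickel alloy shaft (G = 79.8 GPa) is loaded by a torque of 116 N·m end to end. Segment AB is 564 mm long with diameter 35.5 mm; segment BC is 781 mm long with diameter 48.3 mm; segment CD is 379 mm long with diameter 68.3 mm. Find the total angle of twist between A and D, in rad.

J_AB = π(0.0355)⁴/32 = 1.56×10^-7 m⁴; J_BC = π(0.0483)⁴/32 = 5.34×10^-7 m⁴; J_CD = π(0.0683)⁴/32 = 2.14×10^-6 m⁴.
θ = (T/G)·Σ L_i/J_i = (116.0/79.8×10⁹)·(0.564/1.56×10^-7 + 0.781/5.34×10^-7 + 0.379/2.14×10^-6) = 7.641×10^-3 rad.

0.00764 rad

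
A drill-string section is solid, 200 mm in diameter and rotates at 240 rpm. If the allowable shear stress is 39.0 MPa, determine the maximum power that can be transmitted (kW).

J = πd⁴/32 = π(0.200)⁴/32 = 1.571×10^-4 m⁴.
T_max = τ_allow·J/r = 3.90×10^7 × 1.571×10^-4 / 0.100 = 61260 N·m.
ω = 2π·240/60 = 25.13 rad/s, so P_max = T_max·ω = 1.540×10^6 W.

1540 kW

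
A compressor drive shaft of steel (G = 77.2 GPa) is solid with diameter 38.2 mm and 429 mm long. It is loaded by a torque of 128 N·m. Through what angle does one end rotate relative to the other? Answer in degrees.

0.195°

J = πd⁴/32 = π(0.0382)⁴/32 = 2.091×10^-7 m⁴.
θ = T·L/(G·J) = 128.0 × 0.429 / (77.2×10⁹ × 2.091×10^-7) = 3.402×10^-3 rad.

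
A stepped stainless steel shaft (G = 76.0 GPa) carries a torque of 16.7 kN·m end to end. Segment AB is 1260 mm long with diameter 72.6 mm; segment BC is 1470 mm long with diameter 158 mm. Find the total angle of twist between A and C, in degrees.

J_AB = π(0.0726)⁴/32 = 2.73×10^-6 m⁴; J_BC = π(0.158)⁴/32 = 6.12×10^-5 m⁴.
θ = (T/G)·Σ L_i/J_i = (16700/76.0×10⁹)·(1.26/2.73×10^-6 + 1.47/6.12×10^-5) = 0.1068 rad.

6.12°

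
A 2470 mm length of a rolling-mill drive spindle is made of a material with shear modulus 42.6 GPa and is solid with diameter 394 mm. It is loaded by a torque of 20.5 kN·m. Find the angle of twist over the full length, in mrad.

0.502 mrad

J = πd⁴/32 = π(0.394)⁴/32 = 2.366×10^-3 m⁴.
θ = T·L/(G·J) = 20500 × 2.47 / (42.6×10⁹ × 2.366×10^-3) = 5.024×10^-4 rad.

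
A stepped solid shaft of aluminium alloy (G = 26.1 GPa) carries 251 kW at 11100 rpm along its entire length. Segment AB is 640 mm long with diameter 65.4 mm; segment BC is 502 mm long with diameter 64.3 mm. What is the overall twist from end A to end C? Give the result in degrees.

0.311°

ω = 2π·11100/60 = 1162 rad/s, so T = P/ω = 251×10³ / 1162 = 215.9 N·m.
J_AB = π(0.0654)⁴/32 = 1.80×10^-6 m⁴; J_BC = π(0.0643)⁴/32 = 1.68×10^-6 m⁴.
θ = (T/G)·Σ L_i/J_i = (215.9/26.1×10⁹)·(0.640/1.80×10^-6 + 0.502/1.68×10^-6) = 5.423×10^-3 rad.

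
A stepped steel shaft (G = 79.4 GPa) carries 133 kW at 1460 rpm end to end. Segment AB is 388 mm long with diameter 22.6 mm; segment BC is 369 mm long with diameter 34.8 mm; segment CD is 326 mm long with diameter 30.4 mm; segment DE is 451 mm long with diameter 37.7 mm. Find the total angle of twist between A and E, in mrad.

ω = 2π·1460/60 = 152.9 rad/s, so T = P/ω = 133×10³ / 152.9 = 869.9 N·m.
J_AB = π(0.0226)⁴/32 = 2.56×10^-8 m⁴; J_BC = π(0.0348)⁴/32 = 1.44×10^-7 m⁴; J_CD = π(0.0304)⁴/32 = 8.38×10^-8 m⁴; J_DE = π(0.0377)⁴/32 = 1.98×10^-7 m⁴.
θ = (T/G)·Σ L_i/J_i = (869.9/79.4×10⁹)·(0.388/2.56×10^-8 + 0.369/1.44×10^-7 + 0.326/8.38×10^-8 + 0.451/1.98×10^-7) = 0.2616 rad.

262 mrad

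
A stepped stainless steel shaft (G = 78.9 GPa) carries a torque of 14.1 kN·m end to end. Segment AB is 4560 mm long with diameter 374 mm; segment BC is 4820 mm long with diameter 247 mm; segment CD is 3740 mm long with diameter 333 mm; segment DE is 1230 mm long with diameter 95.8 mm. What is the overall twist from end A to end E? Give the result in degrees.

1.71°

J_AB = π(0.374)⁴/32 = 1.92×10^-3 m⁴; J_BC = π(0.247)⁴/32 = 3.65×10^-4 m⁴; J_CD = π(0.333)⁴/32 = 1.21×10^-3 m⁴; J_DE = π(0.0958)⁴/32 = 8.27×10^-6 m⁴.
θ = (T/G)·Σ L_i/J_i = (14100/78.9×10⁹)·(4.56/1.92×10^-3 + 4.82/3.65×10^-4 + 3.74/1.21×10^-3 + 1.23/8.27×10^-6) = 0.02992 rad.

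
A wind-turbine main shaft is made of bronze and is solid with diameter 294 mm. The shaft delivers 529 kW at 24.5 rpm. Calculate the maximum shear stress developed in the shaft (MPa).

ω = 2π·24.5/60 = 2.566 rad/s, so T = P/ω = 529×10³ / 2.566 = 206200 N·m.
J = πd⁴/32 = π(0.294)⁴/32 = 7.335×10^-4 m⁴.
τ_max = T·r/J = 206200 × 0.147 / 7.335×10^-4 = 4.132×10^7 Pa.

41.3 MPa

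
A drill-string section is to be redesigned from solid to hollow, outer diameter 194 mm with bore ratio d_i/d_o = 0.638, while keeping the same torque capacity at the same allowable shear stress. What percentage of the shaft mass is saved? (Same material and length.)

33.1 %

Equal τ_max and T ⇒ the solid shaft needs d_s³ = d_o³(1−k⁴), so d_s = 194·(1−0.638⁴)^(1/3) = 182.6 mm.
Area ratio A_h/A_s = d_o²(1−k²)/d_s² = (1−k²)/(1−k⁴)^(2/3) = 0.6691.
Mass saving = 1 − 0.6691 = 33.1 %.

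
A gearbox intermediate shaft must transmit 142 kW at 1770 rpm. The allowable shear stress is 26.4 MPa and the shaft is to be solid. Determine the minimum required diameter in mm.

ω = 2π·1770/60 = 185.4 rad/s, so T = P/ω = 142×10³ / 185.4 = 766.1 N·m.
For a solid shaft τ_max = 16T/(πd³), so d = (16T/(π τ_allow))^(1/3) = (16·766.1/(π·2.64×10^7))^(1/3) = 0.05287 m.

52.9 mm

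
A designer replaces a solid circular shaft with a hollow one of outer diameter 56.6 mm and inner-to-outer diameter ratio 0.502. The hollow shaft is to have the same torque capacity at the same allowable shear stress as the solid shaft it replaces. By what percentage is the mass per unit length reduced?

21.9 %

Equal τ_max and T ⇒ the solid shaft needs d_s³ = d_o³(1−k⁴), so d_s = 56.6·(1−0.502⁴)^(1/3) = 55.38 mm.
Area ratio A_h/A_s = d_o²(1−k²)/d_s² = (1−k²)/(1−k⁴)^(2/3) = 0.7814.
Mass saving = 1 − 0.7814 = 21.9 %.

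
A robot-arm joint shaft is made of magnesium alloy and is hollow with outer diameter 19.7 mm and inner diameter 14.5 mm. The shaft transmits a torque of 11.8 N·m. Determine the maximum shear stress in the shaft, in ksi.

J = π(d_o⁴ − d_i⁴)/32 = π(0.0197⁴ − 0.0145⁴)/32 = 1.045×10^-8 m⁴.
τ_max = T·r/J = 11.80 × 0.00985 / 1.045×10^-8 = 1.113×10^7 Pa.

1.61 ksi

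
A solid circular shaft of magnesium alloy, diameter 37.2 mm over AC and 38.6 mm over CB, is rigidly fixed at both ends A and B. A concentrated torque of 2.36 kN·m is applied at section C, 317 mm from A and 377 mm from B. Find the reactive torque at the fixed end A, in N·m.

Compatibility: T_A·a/J_AC = T_B·b/J_CB with T_A + T_B = T₀.
J_AC = 1.88×10^-7 m⁴, J_CB = 2.18×10^-7 m⁴, so T_A = T₀·(J_AC/a)/((J_AC/a)+(J_CB/b)) = 1195 N·m, T_B = 1165 N·m.

1200 N·m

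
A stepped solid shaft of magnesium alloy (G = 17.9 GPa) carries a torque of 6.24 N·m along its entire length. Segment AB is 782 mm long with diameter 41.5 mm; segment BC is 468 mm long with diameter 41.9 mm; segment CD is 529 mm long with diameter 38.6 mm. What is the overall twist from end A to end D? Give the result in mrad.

2.32 mrad

J_AB = π(0.0415)⁴/32 = 2.91×10^-7 m⁴; J_BC = π(0.0419)⁴/32 = 3.03×10^-7 m⁴; J_CD = π(0.0386)⁴/32 = 2.18×10^-7 m⁴.
θ = (T/G)·Σ L_i/J_i = (6.240/17.9×10⁹)·(0.782/2.91×10^-7 + 0.468/3.03×10^-7 + 0.529/2.18×10^-7) = 2.321×10^-3 rad.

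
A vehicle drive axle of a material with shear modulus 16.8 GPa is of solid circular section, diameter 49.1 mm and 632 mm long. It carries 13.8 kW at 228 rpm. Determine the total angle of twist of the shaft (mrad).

38.1 mrad

ω = 2π·228/60 = 23.88 rad/s, so T = P/ω = 13.8×10³ / 23.88 = 578.0 N·m.
J = πd⁴/32 = π(0.0491)⁴/32 = 5.706×10^-7 m⁴.
θ = T·L/(G·J) = 578.0 × 0.632 / (16.8×10⁹ × 5.706×10^-7) = 0.03811 rad.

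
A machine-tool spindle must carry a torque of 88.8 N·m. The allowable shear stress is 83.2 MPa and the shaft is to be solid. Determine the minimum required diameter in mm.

For a solid shaft τ_max = 16T/(πd³), so d = (16T/(π τ_allow))^(1/3) = (16·88.80/(π·8.32×10^7))^(1/3) = 0.01758 m.

17.6 mm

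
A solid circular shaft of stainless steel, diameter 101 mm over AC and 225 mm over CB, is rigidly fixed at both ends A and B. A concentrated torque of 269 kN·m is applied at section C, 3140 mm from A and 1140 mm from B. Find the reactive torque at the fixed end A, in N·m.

Compatibility: T_A·a/J_AC = T_B·b/J_CB with T_A + T_B = T₀.
J_AC = 1.02×10^-5 m⁴, J_CB = 2.52×10^-4 m⁴, so T_A = T₀·(J_AC/a)/((J_AC/a)+(J_CB/b)) = 3908 N·m, T_B = 265100 N·m.

3910 N·m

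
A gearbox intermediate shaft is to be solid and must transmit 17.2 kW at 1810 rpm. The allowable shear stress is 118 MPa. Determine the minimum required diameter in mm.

15.8 mm

ω = 2π·1810/60 = 189.5 rad/s, so T = P/ω = 17.2×10³ / 189.5 = 90.74 N·m.
For a solid shaft τ_max = 16T/(πd³), so d = (16T/(π τ_allow))^(1/3) = (16·90.74/(π·1.18×10^8))^(1/3) = 0.01576 m.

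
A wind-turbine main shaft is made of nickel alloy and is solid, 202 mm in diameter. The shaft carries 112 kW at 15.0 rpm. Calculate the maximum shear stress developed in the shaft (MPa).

ω = 2π·15.0/60 = 1.571 rad/s, so T = P/ω = 112×10³ / 1.571 = 71300 N·m.
J = πd⁴/32 = π(0.202)⁴/32 = 1.635×10^-4 m⁴.
τ_max = T·r/J = 71300 × 0.101 / 1.635×10^-4 = 4.406×10^7 Pa.

44.1 MPa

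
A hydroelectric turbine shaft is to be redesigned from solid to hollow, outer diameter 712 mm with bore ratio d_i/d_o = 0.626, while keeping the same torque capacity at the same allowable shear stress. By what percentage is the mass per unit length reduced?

Equal τ_max and T ⇒ the solid shaft needs d_s³ = d_o³(1−k⁴), so d_s = 712·(1−0.626⁴)^(1/3) = 673.5 mm.
Area ratio A_h/A_s = d_o²(1−k²)/d_s² = (1−k²)/(1−k⁴)^(2/3) = 0.6796.
Mass saving = 1 − 0.6796 = 32.0 %.

32.0 %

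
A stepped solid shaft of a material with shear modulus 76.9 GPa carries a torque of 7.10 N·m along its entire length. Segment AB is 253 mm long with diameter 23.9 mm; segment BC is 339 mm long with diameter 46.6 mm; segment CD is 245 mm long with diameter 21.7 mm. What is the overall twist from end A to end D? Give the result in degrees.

J_AB = π(0.0239)⁴/32 = 3.20×10^-8 m⁴; J_BC = π(0.0466)⁴/32 = 4.63×10^-7 m⁴; J_CD = π(0.0217)⁴/32 = 2.18×10^-8 m⁴.
θ = (T/G)·Σ L_i/J_i = (7.100/76.9×10⁹)·(0.253/3.20×10^-8 + 0.339/4.63×10^-7 + 0.245/2.18×10^-8) = 1.836×10^-3 rad.

0.105°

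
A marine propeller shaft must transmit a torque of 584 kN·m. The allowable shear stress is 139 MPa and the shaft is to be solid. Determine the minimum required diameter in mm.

For a solid shaft τ_max = 16T/(πd³), so d = (16T/(π τ_allow))^(1/3) = (16·584000/(π·1.39×10^8))^(1/3) = 0.2776 m.

278 mm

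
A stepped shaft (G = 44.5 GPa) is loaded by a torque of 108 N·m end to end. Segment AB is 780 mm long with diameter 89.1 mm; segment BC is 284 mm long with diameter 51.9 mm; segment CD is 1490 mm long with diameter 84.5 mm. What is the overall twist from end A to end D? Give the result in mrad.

J_AB = π(0.0891)⁴/32 = 6.19×10^-6 m⁴; J_BC = π(0.0519)⁴/32 = 7.12×10^-7 m⁴; J_CD = π(0.0845)⁴/32 = 5.01×10^-6 m⁴.
θ = (T/G)·Σ L_i/J_i = (108.0/44.5×10⁹)·(0.780/6.19×10^-6 + 0.284/7.12×10^-7 + 1.49/5.01×10^-6) = 1.996×10^-3 rad.

2.00 mrad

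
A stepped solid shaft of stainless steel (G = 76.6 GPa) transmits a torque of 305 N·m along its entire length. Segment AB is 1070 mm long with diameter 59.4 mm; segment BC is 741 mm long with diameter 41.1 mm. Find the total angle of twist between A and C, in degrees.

0.803°

J_AB = π(0.0594)⁴/32 = 1.22×10^-6 m⁴; J_BC = π(0.0411)⁴/32 = 2.80×10^-7 m⁴.
θ = (T/G)·Σ L_i/J_i = (305.0/76.6×10⁹)·(1.07/1.22×10^-6 + 0.741/2.80×10^-7) = 0.01402 rad.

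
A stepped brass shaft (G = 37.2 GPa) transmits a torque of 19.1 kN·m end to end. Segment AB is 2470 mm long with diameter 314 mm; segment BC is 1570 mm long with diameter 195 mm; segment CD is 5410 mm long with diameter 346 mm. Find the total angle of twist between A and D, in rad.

0.00898 rad

J_AB = π(0.314)⁴/32 = 9.54×10^-4 m⁴; J_BC = π(0.195)⁴/32 = 1.42×10^-4 m⁴; J_CD = π(0.346)⁴/32 = 1.41×10^-3 m⁴.
θ = (T/G)·Σ L_i/J_i = (19100/37.2×10⁹)·(2.47/9.54×10^-4 + 1.57/1.42×10^-4 + 5.41/1.41×10^-3) = 8.982×10^-3 rad.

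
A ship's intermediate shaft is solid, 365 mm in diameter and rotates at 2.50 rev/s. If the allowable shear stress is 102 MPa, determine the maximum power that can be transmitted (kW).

J = πd⁴/32 = π(0.365)⁴/32 = 1.742×10^-3 m⁴.
T_max = τ_allow·J/r = 1.02×10^8 × 1.742×10^-3 / 0.182 = 973900 N·m.
ω = 2π·2.50 = 15.71 rad/s, so P_max = T_max·ω = 1.530×10^7 W.

15300 kW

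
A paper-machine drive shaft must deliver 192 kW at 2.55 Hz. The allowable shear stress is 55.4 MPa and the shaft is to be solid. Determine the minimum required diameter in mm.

103 mm

ω = 2π·2.55 = 16.02 rad/s, so T = P/ω = 192×10³ / 16.02 = 11980 N·m.
For a solid shaft τ_max = 16T/(πd³), so d = (16T/(π τ_allow))^(1/3) = (16·11980/(π·5.54×10^7))^(1/3) = 0.1033 m.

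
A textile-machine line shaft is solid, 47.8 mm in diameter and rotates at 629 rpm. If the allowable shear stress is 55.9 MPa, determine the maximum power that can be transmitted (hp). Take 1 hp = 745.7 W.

106 hp

J = πd⁴/32 = π(0.0478)⁴/32 = 5.125×10^-7 m⁴.
T_max = τ_allow·J/r = 5.59×10^7 × 5.125×10^-7 / 0.0239 = 1199 N·m.
ω = 2π·629/60 = 65.87 rad/s, so P_max = T_max·ω = 7.896×10^4 W.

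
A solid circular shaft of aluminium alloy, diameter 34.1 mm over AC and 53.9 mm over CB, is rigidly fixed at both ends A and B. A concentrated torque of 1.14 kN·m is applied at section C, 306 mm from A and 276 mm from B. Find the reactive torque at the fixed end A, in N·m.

Compatibility: T_A·a/J_AC = T_B·b/J_CB with T_A + T_B = T₀.
J_AC = 1.33×10^-7 m⁴, J_CB = 8.29×10^-7 m⁴, so T_A = T₀·(J_AC/a)/((J_AC/a)+(J_CB/b)) = 143.9 N·m, T_B = 996.1 N·m.

144 N·m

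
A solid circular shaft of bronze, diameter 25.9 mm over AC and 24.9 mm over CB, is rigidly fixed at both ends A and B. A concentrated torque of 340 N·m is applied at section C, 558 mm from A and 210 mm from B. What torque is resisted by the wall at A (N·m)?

Compatibility: T_A·a/J_AC = T_B·b/J_CB with T_A + T_B = T₀.
J_AC = 4.42×10^-8 m⁴, J_CB = 3.77×10^-8 m⁴, so T_A = T₀·(J_AC/a)/((J_AC/a)+(J_CB/b)) = 104.0 N·m, T_B = 236.0 N·m.

104 N·m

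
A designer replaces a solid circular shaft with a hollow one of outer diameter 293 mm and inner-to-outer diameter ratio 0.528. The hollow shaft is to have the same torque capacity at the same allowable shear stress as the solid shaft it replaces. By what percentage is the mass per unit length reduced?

23.9 %

Equal τ_max and T ⇒ the solid shaft needs d_s³ = d_o³(1−k⁴), so d_s = 293·(1−0.528⁴)^(1/3) = 285.2 mm.
Area ratio A_h/A_s = d_o²(1−k²)/d_s² = (1−k²)/(1−k⁴)^(2/3) = 0.7612.
Mass saving = 1 − 0.7612 = 23.9 %.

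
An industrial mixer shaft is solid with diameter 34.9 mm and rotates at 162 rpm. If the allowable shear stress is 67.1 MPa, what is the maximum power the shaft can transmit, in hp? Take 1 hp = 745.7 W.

12.7 hp

J = πd⁴/32 = π(0.0349)⁴/32 = 1.456×10^-7 m⁴.
T_max = τ_allow·J/r = 6.71×10^7 × 1.456×10^-7 / 0.0175 = 560.1 N·m.
ω = 2π·162/60 = 16.96 rad/s, so P_max = T_max·ω = 9501 W.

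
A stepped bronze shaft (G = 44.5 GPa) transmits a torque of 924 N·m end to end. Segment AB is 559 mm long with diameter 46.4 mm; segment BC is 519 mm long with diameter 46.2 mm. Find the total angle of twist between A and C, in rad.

J_AB = π(0.0464)⁴/32 = 4.55×10^-7 m⁴; J_BC = π(0.0462)⁴/32 = 4.47×10^-7 m⁴.
θ = (T/G)·Σ L_i/J_i = (924.0/44.5×10⁹)·(0.559/4.55×10^-7 + 0.519/4.47×10^-7) = 0.04960 rad.

0.0496 rad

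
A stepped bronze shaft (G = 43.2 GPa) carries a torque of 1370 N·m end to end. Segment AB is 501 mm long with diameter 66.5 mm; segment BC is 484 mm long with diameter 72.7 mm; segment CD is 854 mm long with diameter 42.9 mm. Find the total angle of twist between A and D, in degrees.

5.46°

J_AB = π(0.0665)⁴/32 = 1.92×10^-6 m⁴; J_BC = π(0.0727)⁴/32 = 2.74×10^-6 m⁴; J_CD = π(0.0429)⁴/32 = 3.33×10^-7 m⁴.
θ = (T/G)·Σ L_i/J_i = (1370/43.2×10⁹)·(0.501/1.92×10^-6 + 0.484/2.74×10^-6 + 0.854/3.33×10^-7) = 0.09532 rad.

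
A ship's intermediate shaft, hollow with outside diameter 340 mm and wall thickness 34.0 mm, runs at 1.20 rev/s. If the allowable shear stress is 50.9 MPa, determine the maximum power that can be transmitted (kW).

J = π(d_o⁴ − d_i⁴)/32 = π(0.340⁴ − 0.272⁴)/32 = 7.746×10^-4 m⁴.
T_max = τ_allow·J/r = 5.09×10^7 × 7.746×10^-4 / 0.170 = 231900 N·m.
ω = 2π·1.20 = 7.540 rad/s, so P_max = T_max·ω = 1.749×10^6 W.

1750 kW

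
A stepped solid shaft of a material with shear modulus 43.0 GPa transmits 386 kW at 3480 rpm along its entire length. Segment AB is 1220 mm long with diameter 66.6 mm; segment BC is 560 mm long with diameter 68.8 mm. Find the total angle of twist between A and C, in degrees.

1.25°

ω = 2π·3480/60 = 364.4 rad/s, so T = P/ω = 386×10³ / 364.4 = 1059 N·m.
J_AB = π(0.0666)⁴/32 = 1.93×10^-6 m⁴; J_BC = π(0.0688)⁴/32 = 2.20×10^-6 m⁴.
θ = (T/G)·Σ L_i/J_i = (1059/43.0×10⁹)·(1.22/1.93×10^-6 + 0.560/2.20×10^-6) = 0.02183 rad.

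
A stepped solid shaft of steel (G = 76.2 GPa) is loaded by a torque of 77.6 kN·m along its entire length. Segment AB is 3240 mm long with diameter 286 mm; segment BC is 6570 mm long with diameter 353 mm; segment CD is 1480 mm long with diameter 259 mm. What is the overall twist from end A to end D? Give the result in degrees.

J_AB = π(0.286)⁴/32 = 6.57×10^-4 m⁴; J_BC = π(0.353)⁴/32 = 1.52×10^-3 m⁴; J_CD = π(0.259)⁴/32 = 4.42×10^-4 m⁴.
θ = (T/G)·Σ L_i/J_i = (77600/76.2×10⁹)·(3.24/6.57×10^-4 + 6.57/1.52×10^-3 + 1.48/4.42×10^-4) = 0.01282 rad.

0.735°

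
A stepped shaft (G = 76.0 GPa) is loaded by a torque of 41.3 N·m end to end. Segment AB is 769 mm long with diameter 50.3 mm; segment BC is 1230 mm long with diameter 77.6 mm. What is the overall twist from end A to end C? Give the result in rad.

J_AB = π(0.0503)⁴/32 = 6.28×10^-7 m⁴; J_BC = π(0.0776)⁴/32 = 3.56×10^-6 m⁴.
θ = (T/G)·Σ L_i/J_i = (41.30/76.0×10⁹)·(0.769/6.28×10^-7 + 1.23/3.56×10^-6) = 8.527×10^-4 rad.

8.53e-4 rad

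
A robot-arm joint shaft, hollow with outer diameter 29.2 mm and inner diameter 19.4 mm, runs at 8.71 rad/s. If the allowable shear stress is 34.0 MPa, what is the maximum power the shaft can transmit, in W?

1170 W

J = π(d_o⁴ − d_i⁴)/32 = π(0.0292⁴ − 0.0194⁴)/32 = 5.747×10^-8 m⁴.
T_max = τ_allow·J/r = 3.40×10^7 × 5.747×10^-8 / 0.0146 = 133.8 N·m.
ω = 8.71 rad/s, so P_max = T_max·ω = 1166 W.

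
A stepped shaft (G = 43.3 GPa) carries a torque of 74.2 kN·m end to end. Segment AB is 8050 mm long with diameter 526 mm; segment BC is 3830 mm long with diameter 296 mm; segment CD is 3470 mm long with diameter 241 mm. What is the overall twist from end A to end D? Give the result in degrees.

1.63°

J_AB = π(0.526)⁴/32 = 7.52×10^-3 m⁴; J_BC = π(0.296)⁴/32 = 7.54×10^-4 m⁴; J_CD = π(0.241)⁴/32 = 3.31×10^-4 m⁴.
θ = (T/G)·Σ L_i/J_i = (74200/43.3×10⁹)·(8.05/7.52×10^-3 + 3.83/7.54×10^-4 + 3.47/3.31×10^-4) = 0.02850 rad.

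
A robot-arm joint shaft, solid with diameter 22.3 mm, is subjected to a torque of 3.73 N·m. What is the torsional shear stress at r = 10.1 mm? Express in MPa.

J = πd⁴/32 = π(0.0223)⁴/32 = 2.428×10^-8 m⁴.
Shear stress varies linearly with radius: τ = T·r/J = 3.730 × 0.0101 / 2.428×10^-8 = 1.552×10^6 Pa.

1.55 MPa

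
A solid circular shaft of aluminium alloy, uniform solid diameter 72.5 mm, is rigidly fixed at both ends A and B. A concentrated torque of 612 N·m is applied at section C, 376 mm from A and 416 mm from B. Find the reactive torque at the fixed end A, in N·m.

With uniform GJ and both ends fixed, compatibility θ_AC = θ_CB gives T_A·a = T_B·b, together with T_A + T_B = T₀.
T_A = T₀·b/(a+b) = 612.0·416/792.0 = 321.5 N·m; T_B = 290.5 N·m.

321 N·m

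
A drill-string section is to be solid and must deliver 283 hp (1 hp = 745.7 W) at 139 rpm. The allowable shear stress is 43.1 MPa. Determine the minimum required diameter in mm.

ω = 2π·139/60 = 14.56 rad/s, so T = P/ω = 283×745.7 / 14.56 = 14500 N·m.
For a solid shaft τ_max = 16T/(πd³), so d = (16T/(π τ_allow))^(1/3) = (16·14500/(π·4.31×10^7))^(1/3) = 0.1197 m.

120 mm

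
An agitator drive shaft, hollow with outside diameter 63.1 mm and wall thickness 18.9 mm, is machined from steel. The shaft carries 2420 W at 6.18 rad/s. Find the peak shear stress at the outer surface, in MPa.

8.15 MPa

ω = 6.18 rad/s, so T = P/ω = 2420 / 6.180 = 391.6 N·m.
J = π(d_o⁴ − d_i⁴)/32 = π(0.0631⁴ − 0.0253⁴)/32 = 1.516×10^-6 m⁴.
τ_max = T·r/J = 391.6 × 0.0316 / 1.516×10^-6 = 8.149×10^6 Pa.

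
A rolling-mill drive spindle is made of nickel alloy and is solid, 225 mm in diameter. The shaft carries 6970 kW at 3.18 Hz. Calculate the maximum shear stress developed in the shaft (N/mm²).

156 N/mm²

ω = 2π·3.18 = 19.98 rad/s, so T = P/ω = 6970×10³ / 19.98 = 348800 N·m.
J = πd⁴/32 = π(0.225)⁴/32 = 2.516×10^-4 m⁴.
τ_max = T·r/J = 348800 × 0.113 / 2.516×10^-4 = 1.560×10^8 Pa.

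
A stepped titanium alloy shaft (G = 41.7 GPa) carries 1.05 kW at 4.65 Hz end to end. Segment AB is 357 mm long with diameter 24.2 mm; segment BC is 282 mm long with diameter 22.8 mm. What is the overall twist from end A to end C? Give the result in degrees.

ω = 2π·4.65 = 29.22 rad/s, so T = P/ω = 1.05×10³ / 29.22 = 35.94 N·m.
J_AB = π(0.0242)⁴/32 = 3.37×10^-8 m⁴; J_BC = π(0.0228)⁴/32 = 2.65×10^-8 m⁴.
θ = (T/G)·Σ L_i/J_i = (35.94/41.7×10⁹)·(0.357/3.37×10^-8 + 0.282/2.65×10^-8) = 0.01830 rad.

1.05°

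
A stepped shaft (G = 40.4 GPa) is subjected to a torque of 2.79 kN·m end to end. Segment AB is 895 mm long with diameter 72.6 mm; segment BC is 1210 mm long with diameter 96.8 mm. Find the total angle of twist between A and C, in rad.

J_AB = π(0.0726)⁴/32 = 2.73×10^-6 m⁴; J_BC = π(0.0968)⁴/32 = 8.62×10^-6 m⁴.
θ = (T/G)·Σ L_i/J_i = (2790/40.4×10⁹)·(0.895/2.73×10^-6 + 1.21/8.62×10^-6) = 0.03236 rad.

0.0324 rad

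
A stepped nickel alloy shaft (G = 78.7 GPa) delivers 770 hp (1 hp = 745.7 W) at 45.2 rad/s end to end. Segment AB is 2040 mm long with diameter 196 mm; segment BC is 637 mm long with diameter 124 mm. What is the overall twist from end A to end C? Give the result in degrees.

ω = 45.2 rad/s, so T = P/ω = 770×745.7 / 45.20 = 12700 N·m.
J_AB = π(0.196)⁴/32 = 1.45×10^-4 m⁴; J_BC = π(0.124)⁴/32 = 2.32×10^-5 m⁴.
θ = (T/G)·Σ L_i/J_i = (12700/78.7×10⁹)·(2.04/1.45×10^-4 + 0.637/2.32×10^-5) = 6.703×10^-3 rad.

0.384°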